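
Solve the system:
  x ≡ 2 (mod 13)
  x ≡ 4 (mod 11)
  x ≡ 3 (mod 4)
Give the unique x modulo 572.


Moduli 13, 11, 4 are pairwise coprime; by CRT there is a unique solution modulo M = 13 · 11 · 4 = 572.
Solve pairwise, accumulating the modulus:
  Start with x ≡ 2 (mod 13).
  Combine with x ≡ 4 (mod 11): since gcd(13, 11) = 1, we get a unique residue mod 143.
    Write x = 2 + 13·t and substitute into x ≡ 4 (mod 11): 13·t ≡ 4 − 2 = 2 (mod 11).
    Reduce coefficients mod 11: 2·t ≡ 2 (mod 11).
    The inverse of 2 mod 11 is 6 (since 2·6 = 12 = 1·11 + 1), so t ≡ 6·2 = 12 ≡ 1 (mod 11).
    Then x = 2 + 13·1 = 15, valid modulo lcm(13, 11) = 143: x ≡ 15 (mod 143).
  Combine with x ≡ 3 (mod 4): since gcd(143, 4) = 1, we get a unique residue mod 572.
    Write x = 15 + 143·t and substitute into x ≡ 3 (mod 4): 143·t ≡ 3 − 15 = -12 (mod 4).
    Reduce coefficients mod 4: 3·t ≡ 0 (mod 4).
    The inverse of 3 mod 4 is 3 (since 3·3 = 9 = 2·4 + 1), so t ≡ 3·0 = 0 ≡ 0 (mod 4).
    Then x = 15 + 143·0 = 15, valid modulo lcm(143, 4) = 572: x ≡ 15 (mod 572).
Verify: 15 mod 13 = 2 ✓, 15 mod 11 = 4 ✓, 15 mod 4 = 3 ✓.

x ≡ 15 (mod 572).


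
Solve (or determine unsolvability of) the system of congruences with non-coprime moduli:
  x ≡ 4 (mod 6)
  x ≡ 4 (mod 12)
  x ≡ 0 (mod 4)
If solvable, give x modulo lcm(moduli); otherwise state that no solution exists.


Moduli 6, 12, 4 are not pairwise coprime, so CRT works modulo lcm(m_i) when all pairwise compatibility conditions hold.
Pairwise compatibility: gcd(m_i, m_j) must divide a_i - a_j for every pair.
Merge one congruence at a time:
  Start: x ≡ 4 (mod 6).
  Combine with x ≡ 4 (mod 12): gcd(6, 12) = 6; 4 - 4 = 0, which IS divisible by 6, so compatible.
    Write x = 4 + 6·t and substitute into x ≡ 4 (mod 12): 6·t ≡ 4 − 4 = 0 (mod 12).
    Divide the congruence (and modulus) by g = 6: 1·t ≡ 0 (mod 2).
    So t ≡ 0 (mod 2).
    Then x = 4 + 6·0 = 4, valid modulo lcm(6, 12) = 12: x ≡ 4 (mod 12).
  Combine with x ≡ 0 (mod 4): gcd(12, 4) = 4; 0 - 4 = -4, which IS divisible by 4, so compatible.
    Write x = 4 + 12·t and substitute into x ≡ 0 (mod 4): 12·t ≡ 0 − 4 = -4 (mod 4).
    Divide the congruence (and modulus) by g = 4: 3·t ≡ -1 (mod 1).
    Modulo 1 every t works; take t = 0.
    Then x = 4 + 12·0 = 4, valid modulo lcm(12, 4) = 12: x ≡ 4 (mod 12).
Verify: 4 mod 6 = 4, 4 mod 12 = 4, 4 mod 4 = 0.

x ≡ 4 (mod 12).


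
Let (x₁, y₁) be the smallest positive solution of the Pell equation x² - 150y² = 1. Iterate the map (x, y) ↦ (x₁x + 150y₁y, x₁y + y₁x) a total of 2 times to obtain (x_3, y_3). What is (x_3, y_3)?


Step 1: Find the fundamental solution (x₁, y₁) of x² - 150y² = 1.
  Expand √150 as a continued fraction. a₀ = ⌊√150⌋ = 12; iterate m_{k+1} = d_k·a_k − m_k, d_{k+1} = (150 − m_{k+1}²)/d_k, a_{k+1} = ⌊(a₀ + m_{k+1})/d_{k+1}⌋ (starting m₀ = 0, d₀ = 1), with convergents p_k = a_k·p_{k-1} + p_{k-2}, q_k = a_k·q_{k-1} + q_{k-2} (p₋₁ = 1, q₋₁ = 0):
  k = 0: a₀ = 12; p₀/q₀ = 12/1; p₀² − 150·q₀² = 144 − 150 = -6.
  k = 1: m = 12, d = 6, a = ⌊(12 + 12)/6⌋ = 4; p/q = (4·12 + 1)/(4·1 + 0) = 49/4; p² − 150·q² = 2401 − 2400 = 1.
  The first convergent with p² − 150·q² = 1 gives the fundamental solution (x₁, y₁) = (49, 4).
Step 2: Apply the recurrence (x_{n+1}, y_{n+1}) = (x₁x_n + 150y₁y_n, x₁y_n + y₁x_n) repeatedly.
  From (x_1, y_1) = (49, 4): x_2 = 49·49 + 150·4·4 = 4801; y_2 = 49·4 + 4·49 = 392.
  From (x_2, y_2) = (4801, 392): x_3 = 49·4801 + 150·4·392 = 470449; y_3 = 49·392 + 4·4801 = 38412.
Step 3: Verify x_3² - 150·y_3² = 221322261601 - 221322261600 = 1 (should be 1). ✓

(x_1, y_1) = (49, 4); (x_3, y_3) = (470449, 38412).


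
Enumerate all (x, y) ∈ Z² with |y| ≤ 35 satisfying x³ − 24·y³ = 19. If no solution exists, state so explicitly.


The equation is x³ - 24y³ = 19. For fixed y, x³ = 24·y³ + 19, so a solution requires the RHS to be a perfect cube.
Strategy: iterate y from -35 to 35, compute RHS = 24·y³ + 19, and check whether it is a (positive or negative) perfect cube.
Check small values of y:
  y = 0: RHS = 19 is not a perfect cube.
  y = 1: RHS = 43 is not a perfect cube.
  y = -1: RHS = -5 is not a perfect cube.
  y = 2: RHS = 211 is not a perfect cube.
  y = -2: RHS = -173 is not a perfect cube.
  y = 3: RHS = 667 is not a perfect cube.
  y = -3: RHS = -629 is not a perfect cube.
Continuing the search up to |y| = 35 finds no solutions either.
No (x, y) in the scanned range satisfies the equation.

No integer solutions with |y| ≤ 35.


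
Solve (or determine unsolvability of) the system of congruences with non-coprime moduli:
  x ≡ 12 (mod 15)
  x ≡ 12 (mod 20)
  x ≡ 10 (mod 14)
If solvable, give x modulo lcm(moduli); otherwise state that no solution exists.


Moduli 15, 20, 14 are not pairwise coprime, so CRT works modulo lcm(m_i) when all pairwise compatibility conditions hold.
Pairwise compatibility: gcd(m_i, m_j) must divide a_i - a_j for every pair.
Merge one congruence at a time:
  Start: x ≡ 12 (mod 15).
  Combine with x ≡ 12 (mod 20): gcd(15, 20) = 5; 12 - 12 = 0, which IS divisible by 5, so compatible.
    Write x = 12 + 15·t and substitute into x ≡ 12 (mod 20): 15·t ≡ 12 − 12 = 0 (mod 20).
    Divide the congruence (and modulus) by g = 5: 3·t ≡ 0 (mod 4).
    The inverse of 3 mod 4 is 3 (since 3·3 = 9 = 2·4 + 1), so t ≡ 3·0 = 0 ≡ 0 (mod 4).
    Then x = 12 + 15·0 = 12, valid modulo lcm(15, 20) = 60: x ≡ 12 (mod 60).
  Combine with x ≡ 10 (mod 14): gcd(60, 14) = 2; 10 - 12 = -2, which IS divisible by 2, so compatible.
    Write x = 12 + 60·t and substitute into x ≡ 10 (mod 14): 60·t ≡ 10 − 12 = -2 (mod 14).
    Divide the congruence (and modulus) by g = 2: 30·t ≡ -1 (mod 7).
    Reduce coefficients mod 7: 2·t ≡ 6 (mod 7).
    The inverse of 2 mod 7 is 4 (since 2·4 = 8 = 1·7 + 1), so t ≡ 4·6 = 24 ≡ 3 (mod 7).
    Then x = 12 + 60·3 = 192, valid modulo lcm(60, 14) = 420: x ≡ 192 (mod 420).
Verify: 192 mod 15 = 12, 192 mod 20 = 12, 192 mod 14 = 10.

x ≡ 192 (mod 420).


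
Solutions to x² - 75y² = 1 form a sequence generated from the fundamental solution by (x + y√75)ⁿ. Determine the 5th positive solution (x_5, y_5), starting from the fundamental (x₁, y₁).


Step 1: Find the fundamental solution (x₁, y₁) of x² - 75y² = 1.
  Expand √75 as a continued fraction. a₀ = ⌊√75⌋ = 8; iterate m_{k+1} = d_k·a_k − m_k, d_{k+1} = (75 − m_{k+1}²)/d_k, a_{k+1} = ⌊(a₀ + m_{k+1})/d_{k+1}⌋ (starting m₀ = 0, d₀ = 1), with convergents p_k = a_k·p_{k-1} + p_{k-2}, q_k = a_k·q_{k-1} + q_{k-2} (p₋₁ = 1, q₋₁ = 0):
  k = 0: a₀ = 8; p₀/q₀ = 8/1; p₀² − 75·q₀² = 64 − 75 = -11.
  k = 1: m = 8, d = 11, a = ⌊(8 + 8)/11⌋ = 1; p/q = (1·8 + 1)/(1·1 + 0) = 9/1; p² − 75·q² = 81 − 75 = 6.
  k = 2: m = 3, d = 6, a = ⌊(8 + 3)/6⌋ = 1; p/q = (1·9 + 8)/(1·1 + 1) = 17/2; p² − 75·q² = 289 − 300 = -11.
  k = 3: m = 3, d = 11, a = ⌊(8 + 3)/11⌋ = 1; p/q = (1·17 + 9)/(1·2 + 1) = 26/3; p² − 75·q² = 676 − 675 = 1.
  The first convergent with p² − 75·q² = 1 gives the fundamental solution (x₁, y₁) = (26, 3).
Step 2: Apply the recurrence (x_{n+1}, y_{n+1}) = (x₁x_n + 75y₁y_n, x₁y_n + y₁x_n) repeatedly.
  From (x_1, y_1) = (26, 3): x_2 = 26·26 + 75·3·3 = 1351; y_2 = 26·3 + 3·26 = 156.
  From (x_2, y_2) = (1351, 156): x_3 = 26·1351 + 75·3·156 = 70226; y_3 = 26·156 + 3·1351 = 8109.
  From (x_3, y_3) = (70226, 8109): x_4 = 26·70226 + 75·3·8109 = 3650401; y_4 = 26·8109 + 3·70226 = 421512.
  From (x_4, y_4) = (3650401, 421512): x_5 = 26·3650401 + 75·3·421512 = 189750626; y_5 = 26·421512 + 3·3650401 = 21910515.
Step 3: Verify x_5² - 75·y_5² = 36005300067391876 - 36005300067391875 = 1 (should be 1). ✓

(x_1, y_1) = (26, 3); (x_5, y_5) = (189750626, 21910515).


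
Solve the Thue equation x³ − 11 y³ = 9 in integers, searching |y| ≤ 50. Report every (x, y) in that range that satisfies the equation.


The equation is x³ - 11y³ = 9. For fixed y, x³ = 11·y³ + 9, so a solution requires the RHS to be a perfect cube.
Strategy: iterate y from -50 to 50, compute RHS = 11·y³ + 9, and check whether it is a (positive or negative) perfect cube.
Check small values of y:
  y = 0: RHS = 9 is not a perfect cube.
  y = 1: RHS = 20 is not a perfect cube.
  y = -1: RHS = -2 is not a perfect cube.
  y = 2: RHS = 97 is not a perfect cube.
  y = -2: RHS = -79 is not a perfect cube.
  y = 3: RHS = 306 is not a perfect cube.
  y = -3: RHS = -288 is not a perfect cube.
Continuing the search up to |y| = 50 finds no solutions either.
No (x, y) in the scanned range satisfies the equation.

No integer solutions with |y| ≤ 50.


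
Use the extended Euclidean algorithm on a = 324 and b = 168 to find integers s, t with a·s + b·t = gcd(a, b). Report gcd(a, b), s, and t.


Euclidean algorithm on (324, 168) — divide until remainder is 0:
  324 = 1 · 168 + 156
  168 = 1 · 156 + 12
  156 = 13 · 12 + 0
gcd(324, 168) = 12.
Track Bezout coefficients alongside the remainders: start with r₀ = 324 = a·1 + b·0 (s = 1, t = 0) and r₁ = 168 = a·0 + b·1 (s = 0, t = 1); each new remainder r_{k+1} = r_{k-1} − q_k·r_k inherits s_{k+1} = s_{k-1} − q_k·s_k, t_{k+1} = t_{k-1} − q_k·t_k, so r_k = a·s_k + b·t_k at every step:
  q = 1: r = 156, s = 1 − 1·0 = 1, t = 0 − 1·1 = -1  (check: 324·1 + 168·(-1) = 156)
  q = 1: r = 12, s = 0 − 1·1 = -1, t = 1 − 1·(-1) = 2  (check: 324·(-1) + 168·2 = 12)
The row with r = 12 (the gcd) gives the Bezout coefficients s = -1, t = 2.
Result: 324 · (-1) + 168 · (2) = 12.

gcd(324, 168) = 12; s = -1, t = 2 (check: 324·(-1) + 168·2 = 12).


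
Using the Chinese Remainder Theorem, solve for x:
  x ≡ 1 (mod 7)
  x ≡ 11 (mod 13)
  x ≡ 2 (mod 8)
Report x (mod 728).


Moduli 7, 13, 8 are pairwise coprime; by CRT there is a unique solution modulo M = 7 · 13 · 8 = 728.
Solve pairwise, accumulating the modulus:
  Start with x ≡ 1 (mod 7).
  Combine with x ≡ 11 (mod 13): since gcd(7, 13) = 1, we get a unique residue mod 91.
    Write x = 1 + 7·t and substitute into x ≡ 11 (mod 13): 7·t ≡ 11 − 1 = 10 (mod 13).
    The inverse of 7 mod 13 is 2 (since 7·2 = 14 = 1·13 + 1), so t ≡ 2·10 = 20 ≡ 7 (mod 13).
    Then x = 1 + 7·7 = 50, valid modulo lcm(7, 13) = 91: x ≡ 50 (mod 91).
  Combine with x ≡ 2 (mod 8): since gcd(91, 8) = 1, we get a unique residue mod 728.
    Write x = 50 + 91·t and substitute into x ≡ 2 (mod 8): 91·t ≡ 2 − 50 = -48 (mod 8).
    Reduce coefficients mod 8: 3·t ≡ 0 (mod 8).
    The inverse of 3 mod 8 is 3 (since 3·3 = 9 = 1·8 + 1), so t ≡ 3·0 = 0 ≡ 0 (mod 8).
    Then x = 50 + 91·0 = 50, valid modulo lcm(91, 8) = 728: x ≡ 50 (mod 728).
Verify: 50 mod 7 = 1 ✓, 50 mod 13 = 11 ✓, 50 mod 8 = 2 ✓.

x ≡ 50 (mod 728).


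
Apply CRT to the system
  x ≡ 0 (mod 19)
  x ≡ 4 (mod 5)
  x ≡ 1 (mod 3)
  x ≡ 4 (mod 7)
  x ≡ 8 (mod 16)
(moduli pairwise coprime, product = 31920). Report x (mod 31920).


Product of moduli M = 19 · 5 · 3 · 7 · 16 = 31920.
Merge one congruence at a time:
  Start: x ≡ 0 (mod 19).
  Combine with x ≡ 4 (mod 5); new modulus lcm = 95.
    Write x = 0 + 19·t and substitute into x ≡ 4 (mod 5): 19·t ≡ 4 − 0 = 4 (mod 5).
    Reduce coefficients mod 5: 4·t ≡ 4 (mod 5).
    The inverse of 4 mod 5 is 4 (since 4·4 = 16 = 3·5 + 1), so t ≡ 4·4 = 16 ≡ 1 (mod 5).
    Then x = 0 + 19·1 = 19, valid modulo lcm(19, 5) = 95: x ≡ 19 (mod 95).
  Combine with x ≡ 1 (mod 3); new modulus lcm = 285.
    Write x = 19 + 95·t and substitute into x ≡ 1 (mod 3): 95·t ≡ 1 − 19 = -18 (mod 3).
    Reduce coefficients mod 3: 2·t ≡ 0 (mod 3).
    The inverse of 2 mod 3 is 2 (since 2·2 = 4 = 1·3 + 1), so t ≡ 2·0 = 0 ≡ 0 (mod 3).
    Then x = 19 + 95·0 = 19, valid modulo lcm(95, 3) = 285: x ≡ 19 (mod 285).
  Combine with x ≡ 4 (mod 7); new modulus lcm = 1995.
    Write x = 19 + 285·t and substitute into x ≡ 4 (mod 7): 285·t ≡ 4 − 19 = -15 (mod 7).
    Reduce coefficients mod 7: 5·t ≡ 6 (mod 7).
    The inverse of 5 mod 7 is 3 (since 5·3 = 15 = 2·7 + 1), so t ≡ 3·6 = 18 ≡ 4 (mod 7).
    Then x = 19 + 285·4 = 1159, valid modulo lcm(285, 7) = 1995: x ≡ 1159 (mod 1995).
  Combine with x ≡ 8 (mod 16); new modulus lcm = 31920.
    Write x = 1159 + 1995·t and substitute into x ≡ 8 (mod 16): 1995·t ≡ 8 − 1159 = -1151 (mod 16).
    Reduce coefficients mod 16: 11·t ≡ 1 (mod 16).
    The inverse of 11 mod 16 is 3 (since 11·3 = 33 = 2·16 + 1), so t ≡ 3·1 = 3 ≡ 3 (mod 16).
    Then x = 1159 + 1995·3 = 7144, valid modulo lcm(1995, 16) = 31920: x ≡ 7144 (mod 31920).
Verify against each original: 7144 mod 19 = 0, 7144 mod 5 = 4, 7144 mod 3 = 1, 7144 mod 7 = 4, 7144 mod 16 = 8.

x ≡ 7144 (mod 31920).


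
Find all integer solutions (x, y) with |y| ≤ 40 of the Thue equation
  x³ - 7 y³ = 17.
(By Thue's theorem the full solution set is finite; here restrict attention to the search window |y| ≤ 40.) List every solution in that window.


The equation is x³ - 7y³ = 17. For fixed y, x³ = 7·y³ + 17, so a solution requires the RHS to be a perfect cube.
Strategy: iterate y from -40 to 40, compute RHS = 7·y³ + 17, and check whether it is a (positive or negative) perfect cube.
Check small values of y:
  y = 0: RHS = 17 is not a perfect cube.
  y = 1: RHS = 24 is not a perfect cube.
  y = -1: RHS = 10 is not a perfect cube.
  y = 2: RHS = 73 is not a perfect cube.
  y = -2: RHS = -39 is not a perfect cube.
  y = 3: RHS = 206 is not a perfect cube.
  y = -3: RHS = -172 is not a perfect cube.
Continuing the search up to |y| = 40 finds no solutions either.
No (x, y) in the scanned range satisfies the equation.

No integer solutions with |y| ≤ 40.


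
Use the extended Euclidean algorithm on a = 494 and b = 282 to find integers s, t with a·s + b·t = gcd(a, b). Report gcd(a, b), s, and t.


Euclidean algorithm on (494, 282) — divide until remainder is 0:
  494 = 1 · 282 + 212
  282 = 1 · 212 + 70
  212 = 3 · 70 + 2
  70 = 35 · 2 + 0
gcd(494, 282) = 2.
Track Bezout coefficients alongside the remainders: start with r₀ = 494 = a·1 + b·0 (s = 1, t = 0) and r₁ = 282 = a·0 + b·1 (s = 0, t = 1); each new remainder r_{k+1} = r_{k-1} − q_k·r_k inherits s_{k+1} = s_{k-1} − q_k·s_k, t_{k+1} = t_{k-1} − q_k·t_k, so r_k = a·s_k + b·t_k at every step:
  q = 1: r = 212, s = 1 − 1·0 = 1, t = 0 − 1·1 = -1  (check: 494·1 + 282·(-1) = 212)
  q = 1: r = 70, s = 0 − 1·1 = -1, t = 1 − 1·(-1) = 2  (check: 494·(-1) + 282·2 = 70)
  q = 3: r = 2, s = 1 − 3·(-1) = 4, t = -1 − 3·2 = -7  (check: 494·4 + 282·(-7) = 2)
The row with r = 2 (the gcd) gives the Bezout coefficients s = 4, t = -7.
Result: 494 · (4) + 282 · (-7) = 2.

gcd(494, 282) = 2; s = 4, t = -7 (check: 494·4 + 282·(-7) = 2).


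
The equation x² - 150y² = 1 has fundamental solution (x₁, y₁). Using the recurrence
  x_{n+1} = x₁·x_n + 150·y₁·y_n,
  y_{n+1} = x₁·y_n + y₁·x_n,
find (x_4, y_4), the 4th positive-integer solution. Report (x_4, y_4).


Step 1: Find the fundamental solution (x₁, y₁) of x² - 150y² = 1.
  Expand √150 as a continued fraction. a₀ = ⌊√150⌋ = 12; iterate m_{k+1} = d_k·a_k − m_k, d_{k+1} = (150 − m_{k+1}²)/d_k, a_{k+1} = ⌊(a₀ + m_{k+1})/d_{k+1}⌋ (starting m₀ = 0, d₀ = 1), with convergents p_k = a_k·p_{k-1} + p_{k-2}, q_k = a_k·q_{k-1} + q_{k-2} (p₋₁ = 1, q₋₁ = 0):
  k = 0: a₀ = 12; p₀/q₀ = 12/1; p₀² − 150·q₀² = 144 − 150 = -6.
  k = 1: m = 12, d = 6, a = ⌊(12 + 12)/6⌋ = 4; p/q = (4·12 + 1)/(4·1 + 0) = 49/4; p² − 150·q² = 2401 − 2400 = 1.
  The first convergent with p² − 150·q² = 1 gives the fundamental solution (x₁, y₁) = (49, 4).
Step 2: Apply the recurrence (x_{n+1}, y_{n+1}) = (x₁x_n + 150y₁y_n, x₁y_n + y₁x_n) repeatedly.
  From (x_1, y_1) = (49, 4): x_2 = 49·49 + 150·4·4 = 4801; y_2 = 49·4 + 4·49 = 392.
  From (x_2, y_2) = (4801, 392): x_3 = 49·4801 + 150·4·392 = 470449; y_3 = 49·392 + 4·4801 = 38412.
  From (x_3, y_3) = (470449, 38412): x_4 = 49·470449 + 150·4·38412 = 46099201; y_4 = 49·38412 + 4·470449 = 3763984.
Step 3: Verify x_4² - 150·y_4² = 2125136332838401 - 2125136332838400 = 1 (should be 1). ✓

(x_1, y_1) = (49, 4); (x_4, y_4) = (46099201, 3763984).


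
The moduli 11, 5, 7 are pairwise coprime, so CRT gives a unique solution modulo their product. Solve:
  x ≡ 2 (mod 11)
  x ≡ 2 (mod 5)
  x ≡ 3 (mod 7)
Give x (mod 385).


Moduli 11, 5, 7 are pairwise coprime; by CRT there is a unique solution modulo M = 11 · 5 · 7 = 385.
Solve pairwise, accumulating the modulus:
  Start with x ≡ 2 (mod 11).
  Combine with x ≡ 2 (mod 5): since gcd(11, 5) = 1, we get a unique residue mod 55.
    Write x = 2 + 11·t and substitute into x ≡ 2 (mod 5): 11·t ≡ 2 − 2 = 0 (mod 5).
    Reduce coefficients mod 5: 1·t ≡ 0 (mod 5).
    So t ≡ 0 (mod 5).
    Then x = 2 + 11·0 = 2, valid modulo lcm(11, 5) = 55: x ≡ 2 (mod 55).
  Combine with x ≡ 3 (mod 7): since gcd(55, 7) = 1, we get a unique residue mod 385.
    Write x = 2 + 55·t and substitute into x ≡ 3 (mod 7): 55·t ≡ 3 − 2 = 1 (mod 7).
    Reduce coefficients mod 7: 6·t ≡ 1 (mod 7).
    The inverse of 6 mod 7 is 6 (since 6·6 = 36 = 5·7 + 1), so t ≡ 6·1 = 6 ≡ 6 (mod 7).
    Then x = 2 + 55·6 = 332, valid modulo lcm(55, 7) = 385: x ≡ 332 (mod 385).
Verify: 332 mod 11 = 2 ✓, 332 mod 5 = 2 ✓, 332 mod 7 = 3 ✓.

x ≡ 332 (mod 385).


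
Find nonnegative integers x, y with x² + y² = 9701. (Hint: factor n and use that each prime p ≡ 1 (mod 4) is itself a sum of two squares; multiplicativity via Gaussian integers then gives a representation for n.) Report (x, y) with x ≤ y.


Step 1: Factor n = 9701 = 89 · 109.
Step 2: Check the mod-4 condition on each prime factor: 89 ≡ 1 (mod 4), exponent 1; 109 ≡ 1 (mod 4), exponent 1.
All primes ≡ 3 (mod 4) appear to even exponent (or don't appear), so by the two-squares theorem n IS expressible as a sum of two squares.
Step 3: Build a representation. Here n = 89 · 109 is a product of primes ≡ 1 (mod 4). Each prime p ≡ 1 (mod 4) is itself a sum of two squares; find a² by testing p − a² for a perfect square:
  89: 89 − 1² = 88, 89 − 2² = 85, 89 − 3² = 80, 89 − 4² = 73, 89 − 5² = 64 = 8² ⇒ 89 = 5² + 8².
  109: 109 − 1² = 108, 109 − 2² = 105, 109 − 3² = 100 = 10² ⇒ 109 = 3² + 10².
  Combine using the Brahmagupta–Fibonacci identity (a² + b²)(c² + d²) = (ac − bd)² + (ad + bc)² = (ac + bd)² + (ad − bc)²:
  89 · 109 = 9701: from (5² + 8²)(3² + 10²), take (5·3 − 8·10, 5·10 + 8·3) = (15 − 80, 50 + 24) = (-65, 74); dropping signs (only squares matter) gives (65, 74); check 65² + 74² = 4225 + 5476 = 9701 ✓.
Step 4: Order so x ≤ y and verify: 65² + 74² = 4225 + 5476 = 9701 = n. ✓

n = 9701 = 65² + 74² (one valid representation with x ≤ y).


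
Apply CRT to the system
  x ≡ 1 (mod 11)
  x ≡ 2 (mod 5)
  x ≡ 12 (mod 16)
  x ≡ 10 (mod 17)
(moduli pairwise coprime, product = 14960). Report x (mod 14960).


Product of moduli M = 11 · 5 · 16 · 17 = 14960.
Merge one congruence at a time:
  Start: x ≡ 1 (mod 11).
  Combine with x ≡ 2 (mod 5); new modulus lcm = 55.
    Write x = 1 + 11·t and substitute into x ≡ 2 (mod 5): 11·t ≡ 2 − 1 = 1 (mod 5).
    Reduce coefficients mod 5: 1·t ≡ 1 (mod 5).
    So t ≡ 1 (mod 5).
    Then x = 1 + 11·1 = 12, valid modulo lcm(11, 5) = 55: x ≡ 12 (mod 55).
  Combine with x ≡ 12 (mod 16); new modulus lcm = 880.
    Write x = 12 + 55·t and substitute into x ≡ 12 (mod 16): 55·t ≡ 12 − 12 = 0 (mod 16).
    Reduce coefficients mod 16: 7·t ≡ 0 (mod 16).
    The inverse of 7 mod 16 is 7 (since 7·7 = 49 = 3·16 + 1), so t ≡ 7·0 = 0 ≡ 0 (mod 16).
    Then x = 12 + 55·0 = 12, valid modulo lcm(55, 16) = 880: x ≡ 12 (mod 880).
  Combine with x ≡ 10 (mod 17); new modulus lcm = 14960.
    Write x = 12 + 880·t and substitute into x ≡ 10 (mod 17): 880·t ≡ 10 − 12 = -2 (mod 17).
    Reduce coefficients mod 17: 13·t ≡ 15 (mod 17).
    The inverse of 13 mod 17 is 4 (since 13·4 = 52 = 3·17 + 1), so t ≡ 4·15 = 60 ≡ 9 (mod 17).
    Then x = 12 + 880·9 = 7932, valid modulo lcm(880, 17) = 14960: x ≡ 7932 (mod 14960).
Verify against each original: 7932 mod 11 = 1, 7932 mod 5 = 2, 7932 mod 16 = 12, 7932 mod 17 = 10.

x ≡ 7932 (mod 14960).


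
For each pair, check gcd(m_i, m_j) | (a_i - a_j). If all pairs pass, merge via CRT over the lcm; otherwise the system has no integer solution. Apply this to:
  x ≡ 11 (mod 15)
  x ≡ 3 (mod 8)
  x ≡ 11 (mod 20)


Moduli 15, 8, 20 are not pairwise coprime, so CRT works modulo lcm(m_i) when all pairwise compatibility conditions hold.
Pairwise compatibility: gcd(m_i, m_j) must divide a_i - a_j for every pair.
Merge one congruence at a time:
  Start: x ≡ 11 (mod 15).
  Combine with x ≡ 3 (mod 8): gcd(15, 8) = 1; 3 - 11 = -8, which IS divisible by 1, so compatible.
    Write x = 11 + 15·t and substitute into x ≡ 3 (mod 8): 15·t ≡ 3 − 11 = -8 (mod 8).
    Reduce coefficients mod 8: 7·t ≡ 0 (mod 8).
    The inverse of 7 mod 8 is 7 (since 7·7 = 49 = 6·8 + 1), so t ≡ 7·0 = 0 ≡ 0 (mod 8).
    Then x = 11 + 15·0 = 11, valid modulo lcm(15, 8) = 120: x ≡ 11 (mod 120).
  Combine with x ≡ 11 (mod 20): gcd(120, 20) = 20; 11 - 11 = 0, which IS divisible by 20, so compatible.
    Write x = 11 + 120·t and substitute into x ≡ 11 (mod 20): 120·t ≡ 11 − 11 = 0 (mod 20).
    Divide the congruence (and modulus) by g = 20: 6·t ≡ 0 (mod 1).
    Modulo 1 every t works; take t = 0.
    Then x = 11 + 120·0 = 11, valid modulo lcm(120, 20) = 120: x ≡ 11 (mod 120).
Verify: 11 mod 15 = 11, 11 mod 8 = 3, 11 mod 20 = 11.

x ≡ 11 (mod 120).


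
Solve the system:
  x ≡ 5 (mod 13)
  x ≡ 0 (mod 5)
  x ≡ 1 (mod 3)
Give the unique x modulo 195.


Moduli 13, 5, 3 are pairwise coprime; by CRT there is a unique solution modulo M = 13 · 5 · 3 = 195.
Solve pairwise, accumulating the modulus:
  Start with x ≡ 5 (mod 13).
  Combine with x ≡ 0 (mod 5): since gcd(13, 5) = 1, we get a unique residue mod 65.
    Write x = 5 + 13·t and substitute into x ≡ 0 (mod 5): 13·t ≡ 0 − 5 = -5 (mod 5).
    Reduce coefficients mod 5: 3·t ≡ 0 (mod 5).
    The inverse of 3 mod 5 is 2 (since 3·2 = 6 = 1·5 + 1), so t ≡ 2·0 = 0 ≡ 0 (mod 5).
    Then x = 5 + 13·0 = 5, valid modulo lcm(13, 5) = 65: x ≡ 5 (mod 65).
  Combine with x ≡ 1 (mod 3): since gcd(65, 3) = 1, we get a unique residue mod 195.
    Write x = 5 + 65·t and substitute into x ≡ 1 (mod 3): 65·t ≡ 1 − 5 = -4 (mod 3).
    Reduce coefficients mod 3: 2·t ≡ 2 (mod 3).
    The inverse of 2 mod 3 is 2 (since 2·2 = 4 = 1·3 + 1), so t ≡ 2·2 = 4 ≡ 1 (mod 3).
    Then x = 5 + 65·1 = 70, valid modulo lcm(65, 3) = 195: x ≡ 70 (mod 195).
Verify: 70 mod 13 = 5 ✓, 70 mod 5 = 0 ✓, 70 mod 3 = 1 ✓.

x ≡ 70 (mod 195).


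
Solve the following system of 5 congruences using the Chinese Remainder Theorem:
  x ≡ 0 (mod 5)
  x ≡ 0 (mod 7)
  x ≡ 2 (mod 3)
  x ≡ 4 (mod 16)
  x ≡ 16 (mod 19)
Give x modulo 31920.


Product of moduli M = 5 · 7 · 3 · 16 · 19 = 31920.
Merge one congruence at a time:
  Start: x ≡ 0 (mod 5).
  Combine with x ≡ 0 (mod 7); new modulus lcm = 35.
    Write x = 0 + 5·t and substitute into x ≡ 0 (mod 7): 5·t ≡ 0 − 0 = 0 (mod 7).
    The inverse of 5 mod 7 is 3 (since 5·3 = 15 = 2·7 + 1), so t ≡ 3·0 = 0 ≡ 0 (mod 7).
    Then x = 0 + 5·0 = 0, valid modulo lcm(5, 7) = 35: x ≡ 0 (mod 35).
  Combine with x ≡ 2 (mod 3); new modulus lcm = 105.
    Write x = 0 + 35·t and substitute into x ≡ 2 (mod 3): 35·t ≡ 2 − 0 = 2 (mod 3).
    Reduce coefficients mod 3: 2·t ≡ 2 (mod 3).
    The inverse of 2 mod 3 is 2 (since 2·2 = 4 = 1·3 + 1), so t ≡ 2·2 = 4 ≡ 1 (mod 3).
    Then x = 0 + 35·1 = 35, valid modulo lcm(35, 3) = 105: x ≡ 35 (mod 105).
  Combine with x ≡ 4 (mod 16); new modulus lcm = 1680.
    Write x = 35 + 105·t and substitute into x ≡ 4 (mod 16): 105·t ≡ 4 − 35 = -31 (mod 16).
    Reduce coefficients mod 16: 9·t ≡ 1 (mod 16).
    The inverse of 9 mod 16 is 9 (since 9·9 = 81 = 5·16 + 1), so t ≡ 9·1 = 9 ≡ 9 (mod 16).
    Then x = 35 + 105·9 = 980, valid modulo lcm(105, 16) = 1680: x ≡ 980 (mod 1680).
  Combine with x ≡ 16 (mod 19); new modulus lcm = 31920.
    Write x = 980 + 1680·t and substitute into x ≡ 16 (mod 19): 1680·t ≡ 16 − 980 = -964 (mod 19).
    Reduce coefficients mod 19: 8·t ≡ 5 (mod 19).
    The inverse of 8 mod 19 is 12 (since 8·12 = 96 = 5·19 + 1), so t ≡ 12·5 = 60 ≡ 3 (mod 19).
    Then x = 980 + 1680·3 = 6020, valid modulo lcm(1680, 19) = 31920: x ≡ 6020 (mod 31920).
Verify against each original: 6020 mod 5 = 0, 6020 mod 7 = 0, 6020 mod 3 = 2, 6020 mod 16 = 4, 6020 mod 19 = 16.

x ≡ 6020 (mod 31920).


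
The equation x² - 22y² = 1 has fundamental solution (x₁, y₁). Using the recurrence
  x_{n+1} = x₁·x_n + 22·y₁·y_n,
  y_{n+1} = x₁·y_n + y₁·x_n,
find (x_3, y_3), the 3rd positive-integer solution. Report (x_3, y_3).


Step 1: Find the fundamental solution (x₁, y₁) of x² - 22y² = 1.
  Expand √22 as a continued fraction. a₀ = ⌊√22⌋ = 4; iterate m_{k+1} = d_k·a_k − m_k, d_{k+1} = (22 − m_{k+1}²)/d_k, a_{k+1} = ⌊(a₀ + m_{k+1})/d_{k+1}⌋ (starting m₀ = 0, d₀ = 1), with convergents p_k = a_k·p_{k-1} + p_{k-2}, q_k = a_k·q_{k-1} + q_{k-2} (p₋₁ = 1, q₋₁ = 0):
  k = 0: a₀ = 4; p₀/q₀ = 4/1; p₀² − 22·q₀² = 16 − 22 = -6.
  k = 1: m = 4, d = 6, a = ⌊(4 + 4)/6⌋ = 1; p/q = (1·4 + 1)/(1·1 + 0) = 5/1; p² − 22·q² = 25 − 22 = 3.
  k = 2: m = 2, d = 3, a = ⌊(4 + 2)/3⌋ = 2; p/q = (2·5 + 4)/(2·1 + 1) = 14/3; p² − 22·q² = 196 − 198 = -2.
  k = 3: m = 4, d = 2, a = ⌊(4 + 4)/2⌋ = 4; p/q = (4·14 + 5)/(4·3 + 1) = 61/13; p² − 22·q² = 3721 − 3718 = 3.
  k = 4: m = 4, d = 3, a = ⌊(4 + 4)/3⌋ = 2; p/q = (2·61 + 14)/(2·13 + 3) = 136/29; p² − 22·q² = 18496 − 18502 = -6.
  k = 5: m = 2, d = 6, a = ⌊(4 + 2)/6⌋ = 1; p/q = (1·136 + 61)/(1·29 + 13) = 197/42; p² − 22·q² = 38809 − 38808 = 1.
  The first convergent with p² − 22·q² = 1 gives the fundamental solution (x₁, y₁) = (197, 42).
Step 2: Apply the recurrence (x_{n+1}, y_{n+1}) = (x₁x_n + 22y₁y_n, x₁y_n + y₁x_n) repeatedly.
  From (x_1, y_1) = (197, 42): x_2 = 197·197 + 22·42·42 = 77617; y_2 = 197·42 + 42·197 = 16548.
  From (x_2, y_2) = (77617, 16548): x_3 = 197·77617 + 22·42·16548 = 30580901; y_3 = 197·16548 + 42·77617 = 6519870.
Step 3: Verify x_3² - 22·y_3² = 935191505971801 - 935191505971800 = 1 (should be 1). ✓

(x_1, y_1) = (197, 42); (x_3, y_3) = (30580901, 6519870).


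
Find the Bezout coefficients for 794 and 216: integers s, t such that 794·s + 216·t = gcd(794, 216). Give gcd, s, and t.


Euclidean algorithm on (794, 216) — divide until remainder is 0:
  794 = 3 · 216 + 146
  216 = 1 · 146 + 70
  146 = 2 · 70 + 6
  70 = 11 · 6 + 4
  6 = 1 · 4 + 2
  4 = 2 · 2 + 0
gcd(794, 216) = 2.
Track Bezout coefficients alongside the remainders: start with r₀ = 794 = a·1 + b·0 (s = 1, t = 0) and r₁ = 216 = a·0 + b·1 (s = 0, t = 1); each new remainder r_{k+1} = r_{k-1} − q_k·r_k inherits s_{k+1} = s_{k-1} − q_k·s_k, t_{k+1} = t_{k-1} − q_k·t_k, so r_k = a·s_k + b·t_k at every step:
  q = 3: r = 146, s = 1 − 3·0 = 1, t = 0 − 3·1 = -3  (check: 794·1 + 216·(-3) = 146)
  q = 1: r = 70, s = 0 − 1·1 = -1, t = 1 − 1·(-3) = 4  (check: 794·(-1) + 216·4 = 70)
  q = 2: r = 6, s = 1 − 2·(-1) = 3, t = -3 − 2·4 = -11  (check: 794·3 + 216·(-11) = 6)
  q = 11: r = 4, s = -1 − 11·3 = -34, t = 4 − 11·(-11) = 125  (check: 794·(-34) + 216·125 = 4)
  q = 1: r = 2, s = 3 − 1·(-34) = 37, t = -11 − 1·125 = -136  (check: 794·37 + 216·(-136) = 2)
The row with r = 2 (the gcd) gives the Bezout coefficients s = 37, t = -136.
Result: 794 · (37) + 216 · (-136) = 2.

gcd(794, 216) = 2; s = 37, t = -136 (check: 794·37 + 216·(-136) = 2).


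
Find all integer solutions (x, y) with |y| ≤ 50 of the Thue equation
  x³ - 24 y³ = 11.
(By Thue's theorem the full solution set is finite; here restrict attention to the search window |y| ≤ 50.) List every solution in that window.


The equation is x³ - 24y³ = 11. For fixed y, x³ = 24·y³ + 11, so a solution requires the RHS to be a perfect cube.
Strategy: iterate y from -50 to 50, compute RHS = 24·y³ + 11, and check whether it is a (positive or negative) perfect cube.
Check small values of y:
  y = 0: RHS = 11 is not a perfect cube.
  y = 1: RHS = 35 is not a perfect cube.
  y = -1: RHS = -13 is not a perfect cube.
  y = 2: RHS = 203 is not a perfect cube.
  y = -2: RHS = -181 is not a perfect cube.
  y = 3: RHS = 659 is not a perfect cube.
  y = -3: RHS = -637 is not a perfect cube.
Continuing the search up to |y| = 50 finds no solutions either.
No (x, y) in the scanned range satisfies the equation.

No integer solutions with |y| ≤ 50.


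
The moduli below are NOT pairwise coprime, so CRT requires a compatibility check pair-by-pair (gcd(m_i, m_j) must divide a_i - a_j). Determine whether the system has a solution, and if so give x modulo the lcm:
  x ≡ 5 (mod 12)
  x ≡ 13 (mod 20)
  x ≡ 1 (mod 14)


Moduli 12, 20, 14 are not pairwise coprime, so CRT works modulo lcm(m_i) when all pairwise compatibility conditions hold.
Pairwise compatibility: gcd(m_i, m_j) must divide a_i - a_j for every pair.
Merge one congruence at a time:
  Start: x ≡ 5 (mod 12).
  Combine with x ≡ 13 (mod 20): gcd(12, 20) = 4; 13 - 5 = 8, which IS divisible by 4, so compatible.
    Write x = 5 + 12·t and substitute into x ≡ 13 (mod 20): 12·t ≡ 13 − 5 = 8 (mod 20).
    Divide the congruence (and modulus) by g = 4: 3·t ≡ 2 (mod 5).
    The inverse of 3 mod 5 is 2 (since 3·2 = 6 = 1·5 + 1), so t ≡ 2·2 = 4 ≡ 4 (mod 5).
    Then x = 5 + 12·4 = 53, valid modulo lcm(12, 20) = 60: x ≡ 53 (mod 60).
  Combine with x ≡ 1 (mod 14): gcd(60, 14) = 2; 1 - 53 = -52, which IS divisible by 2, so compatible.
    Write x = 53 + 60·t and substitute into x ≡ 1 (mod 14): 60·t ≡ 1 − 53 = -52 (mod 14).
    Divide the congruence (and modulus) by g = 2: 30·t ≡ -26 (mod 7).
    Reduce coefficients mod 7: 2·t ≡ 2 (mod 7).
    The inverse of 2 mod 7 is 4 (since 2·4 = 8 = 1·7 + 1), so t ≡ 4·2 = 8 ≡ 1 (mod 7).
    Then x = 53 + 60·1 = 113, valid modulo lcm(60, 14) = 420: x ≡ 113 (mod 420).
Verify: 113 mod 12 = 5, 113 mod 20 = 13, 113 mod 14 = 1.

x ≡ 113 (mod 420).


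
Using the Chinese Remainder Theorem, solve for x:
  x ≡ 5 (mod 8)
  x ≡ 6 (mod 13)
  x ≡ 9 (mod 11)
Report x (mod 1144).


Moduli 8, 13, 11 are pairwise coprime; by CRT there is a unique solution modulo M = 8 · 13 · 11 = 1144.
Solve pairwise, accumulating the modulus:
  Start with x ≡ 5 (mod 8).
  Combine with x ≡ 6 (mod 13): since gcd(8, 13) = 1, we get a unique residue mod 104.
    Write x = 5 + 8·t and substitute into x ≡ 6 (mod 13): 8·t ≡ 6 − 5 = 1 (mod 13).
    The inverse of 8 mod 13 is 5 (since 8·5 = 40 = 3·13 + 1), so t ≡ 5·1 = 5 ≡ 5 (mod 13).
    Then x = 5 + 8·5 = 45, valid modulo lcm(8, 13) = 104: x ≡ 45 (mod 104).
  Combine with x ≡ 9 (mod 11): since gcd(104, 11) = 1, we get a unique residue mod 1144.
    Write x = 45 + 104·t and substitute into x ≡ 9 (mod 11): 104·t ≡ 9 − 45 = -36 (mod 11).
    Reduce coefficients mod 11: 5·t ≡ 8 (mod 11).
    The inverse of 5 mod 11 is 9 (since 5·9 = 45 = 4·11 + 1), so t ≡ 9·8 = 72 ≡ 6 (mod 11).
    Then x = 45 + 104·6 = 669, valid modulo lcm(104, 11) = 1144: x ≡ 669 (mod 1144).
Verify: 669 mod 8 = 5 ✓, 669 mod 13 = 6 ✓, 669 mod 11 = 9 ✓.

x ≡ 669 (mod 1144).


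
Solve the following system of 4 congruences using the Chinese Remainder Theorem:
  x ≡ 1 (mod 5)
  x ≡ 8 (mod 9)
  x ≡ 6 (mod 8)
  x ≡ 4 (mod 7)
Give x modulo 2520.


Product of moduli M = 5 · 9 · 8 · 7 = 2520.
Merge one congruence at a time:
  Start: x ≡ 1 (mod 5).
  Combine with x ≡ 8 (mod 9); new modulus lcm = 45.
    Write x = 1 + 5·t and substitute into x ≡ 8 (mod 9): 5·t ≡ 8 − 1 = 7 (mod 9).
    The inverse of 5 mod 9 is 2 (since 5·2 = 10 = 1·9 + 1), so t ≡ 2·7 = 14 ≡ 5 (mod 9).
    Then x = 1 + 5·5 = 26, valid modulo lcm(5, 9) = 45: x ≡ 26 (mod 45).
  Combine with x ≡ 6 (mod 8); new modulus lcm = 360.
    Write x = 26 + 45·t and substitute into x ≡ 6 (mod 8): 45·t ≡ 6 − 26 = -20 (mod 8).
    Reduce coefficients mod 8: 5·t ≡ 4 (mod 8).
    The inverse of 5 mod 8 is 5 (since 5·5 = 25 = 3·8 + 1), so t ≡ 5·4 = 20 ≡ 4 (mod 8).
    Then x = 26 + 45·4 = 206, valid modulo lcm(45, 8) = 360: x ≡ 206 (mod 360).
  Combine with x ≡ 4 (mod 7); new modulus lcm = 2520.
    Write x = 206 + 360·t and substitute into x ≡ 4 (mod 7): 360·t ≡ 4 − 206 = -202 (mod 7).
    Reduce coefficients mod 7: 3·t ≡ 1 (mod 7).
    The inverse of 3 mod 7 is 5 (since 3·5 = 15 = 2·7 + 1), so t ≡ 5·1 = 5 ≡ 5 (mod 7).
    Then x = 206 + 360·5 = 2006, valid modulo lcm(360, 7) = 2520: x ≡ 2006 (mod 2520).
Verify against each original: 2006 mod 5 = 1, 2006 mod 9 = 8, 2006 mod 8 = 6, 2006 mod 7 = 4.

x ≡ 2006 (mod 2520).


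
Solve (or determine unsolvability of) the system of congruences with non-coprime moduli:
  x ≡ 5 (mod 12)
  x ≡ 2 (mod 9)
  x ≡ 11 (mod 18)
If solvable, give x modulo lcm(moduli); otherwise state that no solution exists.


Moduli 12, 9, 18 are not pairwise coprime, so CRT works modulo lcm(m_i) when all pairwise compatibility conditions hold.
Pairwise compatibility: gcd(m_i, m_j) must divide a_i - a_j for every pair.
Merge one congruence at a time:
  Start: x ≡ 5 (mod 12).
  Combine with x ≡ 2 (mod 9): gcd(12, 9) = 3; 2 - 5 = -3, which IS divisible by 3, so compatible.
    Write x = 5 + 12·t and substitute into x ≡ 2 (mod 9): 12·t ≡ 2 − 5 = -3 (mod 9).
    Divide the congruence (and modulus) by g = 3: 4·t ≡ -1 (mod 3).
    Reduce coefficients mod 3: 1·t ≡ 2 (mod 3).
    So t ≡ 2 (mod 3).
    Then x = 5 + 12·2 = 29, valid modulo lcm(12, 9) = 36: x ≡ 29 (mod 36).
  Combine with x ≡ 11 (mod 18): gcd(36, 18) = 18; 11 - 29 = -18, which IS divisible by 18, so compatible.
    Write x = 29 + 36·t and substitute into x ≡ 11 (mod 18): 36·t ≡ 11 − 29 = -18 (mod 18).
    Divide the congruence (and modulus) by g = 18: 2·t ≡ -1 (mod 1).
    Modulo 1 every t works; take t = 0.
    Then x = 29 + 36·0 = 29, valid modulo lcm(36, 18) = 36: x ≡ 29 (mod 36).
Verify: 29 mod 12 = 5, 29 mod 9 = 2, 29 mod 18 = 11.

x ≡ 29 (mod 36).


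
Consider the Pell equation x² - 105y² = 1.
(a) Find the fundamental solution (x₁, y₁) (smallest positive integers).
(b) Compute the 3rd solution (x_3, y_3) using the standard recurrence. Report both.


Step 1: Find the fundamental solution (x₁, y₁) of x² - 105y² = 1.
  Expand √105 as a continued fraction. a₀ = ⌊√105⌋ = 10; iterate m_{k+1} = d_k·a_k − m_k, d_{k+1} = (105 − m_{k+1}²)/d_k, a_{k+1} = ⌊(a₀ + m_{k+1})/d_{k+1}⌋ (starting m₀ = 0, d₀ = 1), with convergents p_k = a_k·p_{k-1} + p_{k-2}, q_k = a_k·q_{k-1} + q_{k-2} (p₋₁ = 1, q₋₁ = 0):
  k = 0: a₀ = 10; p₀/q₀ = 10/1; p₀² − 105·q₀² = 100 − 105 = -5.
  k = 1: m = 10, d = 5, a = ⌊(10 + 10)/5⌋ = 4; p/q = (4·10 + 1)/(4·1 + 0) = 41/4; p² − 105·q² = 1681 − 1680 = 1.
  The first convergent with p² − 105·q² = 1 gives the fundamental solution (x₁, y₁) = (41, 4).
Step 2: Apply the recurrence (x_{n+1}, y_{n+1}) = (x₁x_n + 105y₁y_n, x₁y_n + y₁x_n) repeatedly.
  From (x_1, y_1) = (41, 4): x_2 = 41·41 + 105·4·4 = 3361; y_2 = 41·4 + 4·41 = 328.
  From (x_2, y_2) = (3361, 328): x_3 = 41·3361 + 105·4·328 = 275561; y_3 = 41·328 + 4·3361 = 26892.
Step 3: Verify x_3² - 105·y_3² = 75933864721 - 75933864720 = 1 (should be 1). ✓

(x_1, y_1) = (41, 4); (x_3, y_3) = (275561, 26892).


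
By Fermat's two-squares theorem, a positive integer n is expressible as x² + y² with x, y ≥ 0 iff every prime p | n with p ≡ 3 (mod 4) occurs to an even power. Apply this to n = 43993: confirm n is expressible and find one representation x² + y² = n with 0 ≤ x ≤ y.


Step 1: Factor n = 43993 = 29 · 37 · 41.
Step 2: Check the mod-4 condition on each prime factor: 29 ≡ 1 (mod 4), exponent 1; 37 ≡ 1 (mod 4), exponent 1; 41 ≡ 1 (mod 4), exponent 1.
All primes ≡ 3 (mod 4) appear to even exponent (or don't appear), so by the two-squares theorem n IS expressible as a sum of two squares.
Step 3: Build a representation. Here n = 29 · 37 · 41 is a product of primes ≡ 1 (mod 4). Each prime p ≡ 1 (mod 4) is itself a sum of two squares; find a² by testing p − a² for a perfect square:
  29: 29 − 1² = 28, 29 − 2² = 25 = 5² ⇒ 29 = 2² + 5².
  37: 37 − 1² = 36 = 6² ⇒ 37 = 1² + 6².
  41: 41 − 1² = 40, 41 − 2² = 37, 41 − 3² = 32, 41 − 4² = 25 = 5² ⇒ 41 = 4² + 5².
  Combine using the Brahmagupta–Fibonacci identity (a² + b²)(c² + d²) = (ac − bd)² + (ad + bc)² = (ac + bd)² + (ad − bc)²:
  29 · 37 = 1073: from (2² + 5²)(1² + 6²), take (2·1 − 5·6, 2·6 + 5·1) = (2 − 30, 12 + 5) = (-28, 17); dropping signs (only squares matter) gives (28, 17); check 28² + 17² = 784 + 289 = 1073 ✓.
  1073 · 41 = 43993: from (28² + 17²)(4² + 5²), take (28·4 − 17·5, 28·5 + 17·4) = (112 − 85, 140 + 68) = (27, 208); check 27² + 208² = 729 + 43264 = 43993 ✓.
Step 4: Order so x ≤ y and verify: 27² + 208² = 729 + 43264 = 43993 = n. ✓

n = 43993 = 27² + 208² (one valid representation with x ≤ y).


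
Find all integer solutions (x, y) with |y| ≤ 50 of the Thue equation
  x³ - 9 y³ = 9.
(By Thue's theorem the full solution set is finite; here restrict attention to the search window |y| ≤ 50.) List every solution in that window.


The equation is x³ - 9y³ = 9. For fixed y, x³ = 9·y³ + 9, so a solution requires the RHS to be a perfect cube.
Strategy: iterate y from -50 to 50, compute RHS = 9·y³ + 9, and check whether it is a (positive or negative) perfect cube.
Check small values of y:
  y = 0: RHS = 9 is not a perfect cube.
  y = 1: RHS = 18 is not a perfect cube.
  y = -1: RHS = 0 = (0)³ ⇒ x = 0 works.
  y = 2: RHS = 81 is not a perfect cube.
  y = -2: RHS = -63 is not a perfect cube.
  y = 3: RHS = 252 is not a perfect cube.
  y = -3: RHS = -234 is not a perfect cube.
Continuing the search up to |y| = 50 finds no further solutions beyond those listed.
Collected solutions: (0, -1).

Solutions (with |y| ≤ 50): (0, -1).


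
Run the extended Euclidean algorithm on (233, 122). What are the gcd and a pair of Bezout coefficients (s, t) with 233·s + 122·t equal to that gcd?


Euclidean algorithm on (233, 122) — divide until remainder is 0:
  233 = 1 · 122 + 111
  122 = 1 · 111 + 11
  111 = 10 · 11 + 1
  11 = 11 · 1 + 0
gcd(233, 122) = 1.
Track Bezout coefficients alongside the remainders: start with r₀ = 233 = a·1 + b·0 (s = 1, t = 0) and r₁ = 122 = a·0 + b·1 (s = 0, t = 1); each new remainder r_{k+1} = r_{k-1} − q_k·r_k inherits s_{k+1} = s_{k-1} − q_k·s_k, t_{k+1} = t_{k-1} − q_k·t_k, so r_k = a·s_k + b·t_k at every step:
  q = 1: r = 111, s = 1 − 1·0 = 1, t = 0 − 1·1 = -1  (check: 233·1 + 122·(-1) = 111)
  q = 1: r = 11, s = 0 − 1·1 = -1, t = 1 − 1·(-1) = 2  (check: 233·(-1) + 122·2 = 11)
  q = 10: r = 1, s = 1 − 10·(-1) = 11, t = -1 − 10·2 = -21  (check: 233·11 + 122·(-21) = 1)
The row with r = 1 (the gcd) gives the Bezout coefficients s = 11, t = -21.
Result: 233 · (11) + 122 · (-21) = 1.

gcd(233, 122) = 1; s = 11, t = -21 (check: 233·11 + 122·(-21) = 1).


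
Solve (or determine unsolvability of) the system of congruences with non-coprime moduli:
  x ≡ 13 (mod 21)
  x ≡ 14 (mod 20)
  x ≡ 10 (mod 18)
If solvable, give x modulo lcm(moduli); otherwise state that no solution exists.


Moduli 21, 20, 18 are not pairwise coprime, so CRT works modulo lcm(m_i) when all pairwise compatibility conditions hold.
Pairwise compatibility: gcd(m_i, m_j) must divide a_i - a_j for every pair.
Merge one congruence at a time:
  Start: x ≡ 13 (mod 21).
  Combine with x ≡ 14 (mod 20): gcd(21, 20) = 1; 14 - 13 = 1, which IS divisible by 1, so compatible.
    Write x = 13 + 21·t and substitute into x ≡ 14 (mod 20): 21·t ≡ 14 − 13 = 1 (mod 20).
    Reduce coefficients mod 20: 1·t ≡ 1 (mod 20).
    So t ≡ 1 (mod 20).
    Then x = 13 + 21·1 = 34, valid modulo lcm(21, 20) = 420: x ≡ 34 (mod 420).
  Combine with x ≡ 10 (mod 18): gcd(420, 18) = 6; 10 - 34 = -24, which IS divisible by 6, so compatible.
    Write x = 34 + 420·t and substitute into x ≡ 10 (mod 18): 420·t ≡ 10 − 34 = -24 (mod 18).
    Divide the congruence (and modulus) by g = 6: 70·t ≡ -4 (mod 3).
    Reduce coefficients mod 3: 1·t ≡ 2 (mod 3).
    So t ≡ 2 (mod 3).
    Then x = 34 + 420·2 = 874, valid modulo lcm(420, 18) = 1260: x ≡ 874 (mod 1260).
Verify: 874 mod 21 = 13, 874 mod 20 = 14, 874 mod 18 = 10.

x ≡ 874 (mod 1260).
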